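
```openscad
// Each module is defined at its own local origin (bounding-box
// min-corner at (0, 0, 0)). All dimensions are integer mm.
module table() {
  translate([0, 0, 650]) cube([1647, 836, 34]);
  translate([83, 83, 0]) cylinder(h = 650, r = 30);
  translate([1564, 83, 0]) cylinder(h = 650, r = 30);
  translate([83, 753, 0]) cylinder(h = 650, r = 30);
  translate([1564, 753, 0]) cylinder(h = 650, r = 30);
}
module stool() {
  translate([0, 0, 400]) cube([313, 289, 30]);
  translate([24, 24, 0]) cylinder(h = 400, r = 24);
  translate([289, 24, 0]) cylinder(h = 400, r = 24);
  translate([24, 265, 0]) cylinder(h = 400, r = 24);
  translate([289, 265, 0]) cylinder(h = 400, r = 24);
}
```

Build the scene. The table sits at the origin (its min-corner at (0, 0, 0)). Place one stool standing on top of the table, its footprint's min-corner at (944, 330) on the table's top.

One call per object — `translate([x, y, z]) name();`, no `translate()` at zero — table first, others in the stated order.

table();
translate([944, 330, 684]) stool();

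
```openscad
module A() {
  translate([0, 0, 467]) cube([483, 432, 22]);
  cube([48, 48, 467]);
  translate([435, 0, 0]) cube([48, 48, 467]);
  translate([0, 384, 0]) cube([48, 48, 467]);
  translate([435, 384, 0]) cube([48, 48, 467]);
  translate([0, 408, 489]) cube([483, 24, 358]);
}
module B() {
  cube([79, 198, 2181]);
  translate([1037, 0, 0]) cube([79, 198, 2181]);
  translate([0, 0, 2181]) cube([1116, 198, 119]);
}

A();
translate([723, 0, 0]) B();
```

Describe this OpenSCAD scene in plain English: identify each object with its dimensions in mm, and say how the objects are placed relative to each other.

A is a chair. The seat is a 483×432×22 mm slab with its top at z = 489 mm, on four 48×48 mm corner legs (flush with the seat edges, standing on z = 0). A flat backrest 24 mm thick, 358 mm tall, spans the full seat width and rises from the seat top along its +y edge, rear face flush with the rear of the seat.

B is a rectangular door frame: two vertical jambs of 79×198 mm section, 2181 mm tall, with a clear opening 958 mm wide between their inner faces. A header 119 mm tall and 198 mm deep lies on top of the jambs and spans the full outside width.

The door frame is on the floor beside the chair on its +x side.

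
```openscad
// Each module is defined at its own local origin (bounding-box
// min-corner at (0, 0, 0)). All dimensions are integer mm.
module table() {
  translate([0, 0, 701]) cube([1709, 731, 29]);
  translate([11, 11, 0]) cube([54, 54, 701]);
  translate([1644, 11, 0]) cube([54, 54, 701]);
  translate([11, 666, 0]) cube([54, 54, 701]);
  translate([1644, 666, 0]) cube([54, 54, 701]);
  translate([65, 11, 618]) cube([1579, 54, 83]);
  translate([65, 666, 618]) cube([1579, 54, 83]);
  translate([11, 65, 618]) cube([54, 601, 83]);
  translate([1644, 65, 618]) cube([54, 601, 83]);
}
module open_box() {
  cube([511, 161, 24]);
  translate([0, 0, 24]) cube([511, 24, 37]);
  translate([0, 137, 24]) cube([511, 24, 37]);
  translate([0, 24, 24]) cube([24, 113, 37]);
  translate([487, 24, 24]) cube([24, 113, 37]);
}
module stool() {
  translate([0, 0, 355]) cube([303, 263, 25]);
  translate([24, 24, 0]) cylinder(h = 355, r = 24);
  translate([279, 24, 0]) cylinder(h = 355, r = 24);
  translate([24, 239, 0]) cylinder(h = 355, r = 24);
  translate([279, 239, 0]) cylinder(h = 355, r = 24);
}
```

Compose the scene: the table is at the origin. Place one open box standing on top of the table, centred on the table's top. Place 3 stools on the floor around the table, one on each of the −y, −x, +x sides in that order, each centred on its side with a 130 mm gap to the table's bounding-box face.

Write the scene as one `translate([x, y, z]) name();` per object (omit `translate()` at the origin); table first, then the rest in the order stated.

table();
translate([599, 285, 730]) open_box();
translate([703, -393, 0]) stool();
translate([-433, 234, 0]) stool();
translate([1839, 234, 0]) stool();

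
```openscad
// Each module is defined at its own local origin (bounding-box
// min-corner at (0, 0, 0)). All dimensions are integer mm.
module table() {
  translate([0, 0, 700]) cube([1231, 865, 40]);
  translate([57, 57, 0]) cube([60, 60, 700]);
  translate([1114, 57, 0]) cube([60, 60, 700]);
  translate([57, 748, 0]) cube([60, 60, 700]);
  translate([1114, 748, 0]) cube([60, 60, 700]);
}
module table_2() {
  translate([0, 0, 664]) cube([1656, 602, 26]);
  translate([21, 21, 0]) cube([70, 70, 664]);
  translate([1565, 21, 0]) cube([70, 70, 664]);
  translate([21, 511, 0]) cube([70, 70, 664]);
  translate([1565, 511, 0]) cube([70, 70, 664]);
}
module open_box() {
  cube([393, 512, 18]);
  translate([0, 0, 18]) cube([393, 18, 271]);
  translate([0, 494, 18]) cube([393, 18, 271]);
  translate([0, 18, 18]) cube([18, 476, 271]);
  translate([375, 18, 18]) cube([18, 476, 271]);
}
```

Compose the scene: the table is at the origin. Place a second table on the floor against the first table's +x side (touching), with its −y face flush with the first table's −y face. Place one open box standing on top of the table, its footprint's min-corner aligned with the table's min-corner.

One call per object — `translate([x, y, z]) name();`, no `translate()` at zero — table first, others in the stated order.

table();
translate([1231, 0, 0]) table_2();
translate([0, 0, 740]) open_box();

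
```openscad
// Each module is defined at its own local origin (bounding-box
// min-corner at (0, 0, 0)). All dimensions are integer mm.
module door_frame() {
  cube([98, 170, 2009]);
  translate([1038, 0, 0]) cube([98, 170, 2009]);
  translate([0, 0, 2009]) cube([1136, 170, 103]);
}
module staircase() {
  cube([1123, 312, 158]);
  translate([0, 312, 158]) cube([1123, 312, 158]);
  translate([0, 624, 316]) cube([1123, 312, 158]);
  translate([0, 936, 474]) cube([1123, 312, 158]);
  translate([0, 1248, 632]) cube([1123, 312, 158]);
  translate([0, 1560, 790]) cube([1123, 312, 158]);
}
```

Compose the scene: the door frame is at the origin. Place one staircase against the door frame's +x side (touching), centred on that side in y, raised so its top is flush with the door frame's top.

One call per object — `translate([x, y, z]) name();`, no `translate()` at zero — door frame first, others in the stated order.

door_frame();
translate([1136, -851, 1164]) staircase();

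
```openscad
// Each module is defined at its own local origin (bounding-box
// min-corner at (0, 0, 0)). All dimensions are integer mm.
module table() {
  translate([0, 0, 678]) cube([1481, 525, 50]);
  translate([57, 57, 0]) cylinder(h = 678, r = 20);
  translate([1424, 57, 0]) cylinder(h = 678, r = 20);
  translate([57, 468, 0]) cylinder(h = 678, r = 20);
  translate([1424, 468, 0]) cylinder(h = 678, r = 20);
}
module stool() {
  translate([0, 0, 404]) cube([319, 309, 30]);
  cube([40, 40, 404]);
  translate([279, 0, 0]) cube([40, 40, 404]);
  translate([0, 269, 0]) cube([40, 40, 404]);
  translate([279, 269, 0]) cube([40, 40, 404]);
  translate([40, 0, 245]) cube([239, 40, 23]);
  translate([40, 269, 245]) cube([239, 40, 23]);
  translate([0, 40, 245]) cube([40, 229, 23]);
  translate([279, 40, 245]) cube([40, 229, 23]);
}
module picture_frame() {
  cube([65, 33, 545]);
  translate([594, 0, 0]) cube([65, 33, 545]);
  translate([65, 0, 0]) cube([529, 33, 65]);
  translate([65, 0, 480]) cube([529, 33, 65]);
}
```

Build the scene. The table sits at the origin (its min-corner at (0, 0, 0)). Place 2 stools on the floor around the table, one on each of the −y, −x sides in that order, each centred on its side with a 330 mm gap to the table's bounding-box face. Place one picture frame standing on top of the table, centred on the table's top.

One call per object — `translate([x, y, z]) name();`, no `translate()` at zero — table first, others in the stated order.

table();
translate([581, -639, 0]) stool();
translate([-649, 108, 0]) stool();
translate([411, 246, 728]) picture_frame();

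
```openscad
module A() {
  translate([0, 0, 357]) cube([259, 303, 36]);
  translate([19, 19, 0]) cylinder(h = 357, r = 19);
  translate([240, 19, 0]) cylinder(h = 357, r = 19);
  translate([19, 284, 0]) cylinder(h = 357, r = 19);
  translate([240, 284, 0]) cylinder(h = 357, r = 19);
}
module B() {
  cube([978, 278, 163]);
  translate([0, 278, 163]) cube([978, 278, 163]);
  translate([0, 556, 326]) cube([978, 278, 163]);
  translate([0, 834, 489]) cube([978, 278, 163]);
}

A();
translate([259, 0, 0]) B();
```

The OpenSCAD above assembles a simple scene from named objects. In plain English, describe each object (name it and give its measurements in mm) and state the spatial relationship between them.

A is a four-legged stool. The seat is 259×303 mm, 36 mm thick, top at z = 393 mm. It stands on four round legs, each 38 mm in diameter, from z = 0 to the seat underside, each leg's axis is inset half a diameter from the nearest pair of seat edges (so the leg's bounding box is flush with the corner).

B is a straight staircase of 4 solid steps. Each step is 978 mm wide (x), 278 mm deep (y, the going) and 163 mm tall (the rise). The first step rests on the floor; each subsequent step sits one going further in +y and one rise higher in +z, directly behind and above the previous step with no overlap.

The staircase is against the stool's +x side, with their −y faces flush.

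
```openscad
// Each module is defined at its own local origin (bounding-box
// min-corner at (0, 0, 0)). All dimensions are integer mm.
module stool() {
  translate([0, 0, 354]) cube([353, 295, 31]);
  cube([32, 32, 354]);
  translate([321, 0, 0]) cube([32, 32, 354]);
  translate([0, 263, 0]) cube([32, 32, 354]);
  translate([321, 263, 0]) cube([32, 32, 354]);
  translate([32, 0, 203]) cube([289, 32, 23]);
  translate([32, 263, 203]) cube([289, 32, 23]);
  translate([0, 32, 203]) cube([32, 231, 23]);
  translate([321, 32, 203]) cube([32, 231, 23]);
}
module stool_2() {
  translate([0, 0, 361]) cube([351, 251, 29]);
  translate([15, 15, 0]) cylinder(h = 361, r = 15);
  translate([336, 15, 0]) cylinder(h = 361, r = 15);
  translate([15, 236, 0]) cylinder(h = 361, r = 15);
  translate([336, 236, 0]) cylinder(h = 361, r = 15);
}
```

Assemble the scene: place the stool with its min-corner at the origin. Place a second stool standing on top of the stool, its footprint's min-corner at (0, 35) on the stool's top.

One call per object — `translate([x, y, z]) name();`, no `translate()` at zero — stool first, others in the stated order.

stool();
translate([0, 35, 385]) stool_2();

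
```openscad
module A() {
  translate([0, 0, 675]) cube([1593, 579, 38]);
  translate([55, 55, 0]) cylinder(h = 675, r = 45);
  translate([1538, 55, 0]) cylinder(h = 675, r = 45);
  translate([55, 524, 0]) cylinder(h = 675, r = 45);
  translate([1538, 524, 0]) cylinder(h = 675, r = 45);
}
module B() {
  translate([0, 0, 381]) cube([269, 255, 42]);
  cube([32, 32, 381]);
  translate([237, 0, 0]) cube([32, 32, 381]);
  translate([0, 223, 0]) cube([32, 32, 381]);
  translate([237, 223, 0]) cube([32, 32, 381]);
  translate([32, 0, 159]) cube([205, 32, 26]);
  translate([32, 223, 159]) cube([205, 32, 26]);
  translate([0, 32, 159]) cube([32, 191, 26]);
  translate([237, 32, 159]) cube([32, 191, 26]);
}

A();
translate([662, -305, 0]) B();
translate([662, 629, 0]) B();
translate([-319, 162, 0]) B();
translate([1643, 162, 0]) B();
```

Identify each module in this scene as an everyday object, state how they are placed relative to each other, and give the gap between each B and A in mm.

Each stool's nearest face is 50 mm from the table's bounding box.

A is a table. B is a stool. Four stools sit around the table at the −y, +y, −x, +x sides. The gap between each stool and the table is 50 mm.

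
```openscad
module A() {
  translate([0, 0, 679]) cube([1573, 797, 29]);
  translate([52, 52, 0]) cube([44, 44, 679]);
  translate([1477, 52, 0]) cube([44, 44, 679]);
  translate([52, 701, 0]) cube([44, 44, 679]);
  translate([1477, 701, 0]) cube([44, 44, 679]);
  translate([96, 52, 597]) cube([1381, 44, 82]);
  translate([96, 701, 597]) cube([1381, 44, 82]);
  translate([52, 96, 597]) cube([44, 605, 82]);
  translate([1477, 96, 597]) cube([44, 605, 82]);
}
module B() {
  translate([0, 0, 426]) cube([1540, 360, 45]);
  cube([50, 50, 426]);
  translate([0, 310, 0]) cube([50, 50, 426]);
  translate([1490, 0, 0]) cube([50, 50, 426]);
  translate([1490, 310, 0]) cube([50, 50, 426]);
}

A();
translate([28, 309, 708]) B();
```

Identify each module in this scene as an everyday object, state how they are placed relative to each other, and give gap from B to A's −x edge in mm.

A is a table. B is a bench. The bench is on top of the table. The gap from the bench to the table's −x edge is 28 mm.

The bench's min-x is at 28; the table's min-x is 0; gap = 28 mm.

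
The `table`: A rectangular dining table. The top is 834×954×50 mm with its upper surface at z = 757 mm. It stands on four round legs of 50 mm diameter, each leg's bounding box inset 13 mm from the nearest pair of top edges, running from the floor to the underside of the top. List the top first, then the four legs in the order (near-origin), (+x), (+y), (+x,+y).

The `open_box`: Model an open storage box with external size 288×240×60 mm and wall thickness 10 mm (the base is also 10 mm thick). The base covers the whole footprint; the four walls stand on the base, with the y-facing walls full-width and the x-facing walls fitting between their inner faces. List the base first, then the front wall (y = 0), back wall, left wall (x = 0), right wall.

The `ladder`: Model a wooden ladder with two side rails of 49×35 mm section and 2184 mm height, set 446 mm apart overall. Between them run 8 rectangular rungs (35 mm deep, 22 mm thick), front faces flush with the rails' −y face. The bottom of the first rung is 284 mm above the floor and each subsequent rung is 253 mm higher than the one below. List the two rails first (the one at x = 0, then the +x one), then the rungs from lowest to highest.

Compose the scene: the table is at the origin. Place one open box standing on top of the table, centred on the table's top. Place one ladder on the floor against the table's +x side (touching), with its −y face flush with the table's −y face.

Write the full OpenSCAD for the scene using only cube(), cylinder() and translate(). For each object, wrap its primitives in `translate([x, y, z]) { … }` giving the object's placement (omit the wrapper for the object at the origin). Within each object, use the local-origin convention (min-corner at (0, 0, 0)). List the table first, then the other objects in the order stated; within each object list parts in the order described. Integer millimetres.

translate([0, 0, 707]) cube([834, 954, 50]);
translate([38, 38, 0]) cylinder(h = 707, r = 25);
translate([796, 38, 0]) cylinder(h = 707, r = 25);
translate([38, 916, 0]) cylinder(h = 707, r = 25);
translate([796, 916, 0]) cylinder(h = 707, r = 25);
translate([273, 357, 757]) {
  cube([288, 240, 10]);
  translate([0, 0, 10]) cube([288, 10, 50]);
  translate([0, 230, 10]) cube([288, 10, 50]);
  translate([0, 10, 10]) cube([10, 220, 50]);
  translate([278, 10, 10]) cube([10, 220, 50]);
}
translate([834, 0, 0]) {
  cube([49, 35, 2184]);
  translate([397, 0, 0]) cube([49, 35, 2184]);
  translate([49, 0, 284]) cube([348, 35, 22]);
  translate([49, 0, 537]) cube([348, 35, 22]);
  translate([49, 0, 790]) cube([348, 35, 22]);
  translate([49, 0, 1043]) cube([348, 35, 22]);
  translate([49, 0, 1296]) cube([348, 35, 22]);
  translate([49, 0, 1549]) cube([348, 35, 22]);
  translate([49, 0, 1802]) cube([348, 35, 22]);
  translate([49, 0, 2055]) cube([348, 35, 22]);
}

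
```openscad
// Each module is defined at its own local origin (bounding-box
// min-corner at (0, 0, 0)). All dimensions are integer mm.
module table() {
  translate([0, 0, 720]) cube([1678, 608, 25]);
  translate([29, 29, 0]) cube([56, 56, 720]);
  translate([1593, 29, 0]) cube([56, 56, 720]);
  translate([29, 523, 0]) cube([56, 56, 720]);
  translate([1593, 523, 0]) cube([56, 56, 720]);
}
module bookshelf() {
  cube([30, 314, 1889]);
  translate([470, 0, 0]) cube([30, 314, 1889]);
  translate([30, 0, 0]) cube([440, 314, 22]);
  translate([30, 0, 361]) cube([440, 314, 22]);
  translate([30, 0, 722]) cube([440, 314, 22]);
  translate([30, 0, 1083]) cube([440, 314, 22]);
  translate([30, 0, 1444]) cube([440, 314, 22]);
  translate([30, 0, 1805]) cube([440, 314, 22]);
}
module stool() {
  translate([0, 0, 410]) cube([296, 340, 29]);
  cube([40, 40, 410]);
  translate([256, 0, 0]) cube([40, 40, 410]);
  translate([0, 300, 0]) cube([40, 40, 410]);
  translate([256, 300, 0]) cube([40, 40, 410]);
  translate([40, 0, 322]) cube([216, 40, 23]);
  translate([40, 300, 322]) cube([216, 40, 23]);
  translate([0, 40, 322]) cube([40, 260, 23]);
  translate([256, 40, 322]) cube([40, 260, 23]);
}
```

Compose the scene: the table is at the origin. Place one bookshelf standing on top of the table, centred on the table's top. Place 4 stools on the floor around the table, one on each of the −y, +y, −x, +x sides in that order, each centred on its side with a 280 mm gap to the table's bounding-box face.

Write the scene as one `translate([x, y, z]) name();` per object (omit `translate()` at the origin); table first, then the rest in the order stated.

table();
translate([589, 147, 745]) bookshelf();
translate([691, -620, 0]) stool();
translate([691, 888, 0]) stool();
translate([-576, 134, 0]) stool();
translate([1958, 134, 0]) stool();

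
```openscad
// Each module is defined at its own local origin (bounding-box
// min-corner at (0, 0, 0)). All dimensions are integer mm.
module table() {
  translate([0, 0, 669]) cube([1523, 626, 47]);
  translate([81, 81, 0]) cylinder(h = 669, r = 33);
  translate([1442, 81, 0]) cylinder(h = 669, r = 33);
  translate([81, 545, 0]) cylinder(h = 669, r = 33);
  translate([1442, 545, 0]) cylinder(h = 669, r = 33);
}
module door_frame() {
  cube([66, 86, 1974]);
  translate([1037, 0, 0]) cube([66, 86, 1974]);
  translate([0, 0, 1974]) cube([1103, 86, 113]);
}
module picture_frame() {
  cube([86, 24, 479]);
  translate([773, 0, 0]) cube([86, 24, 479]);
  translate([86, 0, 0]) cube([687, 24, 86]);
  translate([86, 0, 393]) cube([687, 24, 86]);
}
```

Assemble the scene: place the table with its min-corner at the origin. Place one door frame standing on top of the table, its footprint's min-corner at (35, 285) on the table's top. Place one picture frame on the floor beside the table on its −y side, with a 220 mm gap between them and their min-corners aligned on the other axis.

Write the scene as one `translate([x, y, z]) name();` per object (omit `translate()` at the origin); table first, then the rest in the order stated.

table();
translate([35, 285, 716]) door_frame();
translate([0, -244, 0]) picture_frame();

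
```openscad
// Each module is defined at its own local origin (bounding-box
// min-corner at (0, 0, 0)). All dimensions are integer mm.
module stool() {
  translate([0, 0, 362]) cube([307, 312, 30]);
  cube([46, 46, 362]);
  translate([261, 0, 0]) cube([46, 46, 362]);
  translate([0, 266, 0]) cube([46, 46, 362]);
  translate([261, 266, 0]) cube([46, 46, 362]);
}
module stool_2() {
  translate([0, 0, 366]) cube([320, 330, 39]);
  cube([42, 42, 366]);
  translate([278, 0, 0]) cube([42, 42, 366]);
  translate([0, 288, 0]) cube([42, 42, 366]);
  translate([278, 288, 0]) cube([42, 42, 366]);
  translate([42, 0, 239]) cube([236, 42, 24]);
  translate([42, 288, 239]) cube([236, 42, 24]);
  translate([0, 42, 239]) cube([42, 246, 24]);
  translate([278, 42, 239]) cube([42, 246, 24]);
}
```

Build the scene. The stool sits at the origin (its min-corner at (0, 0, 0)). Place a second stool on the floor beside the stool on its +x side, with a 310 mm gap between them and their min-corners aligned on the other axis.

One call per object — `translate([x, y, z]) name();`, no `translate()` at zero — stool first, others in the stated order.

stool();
translate([617, 0, 0]) stool_2();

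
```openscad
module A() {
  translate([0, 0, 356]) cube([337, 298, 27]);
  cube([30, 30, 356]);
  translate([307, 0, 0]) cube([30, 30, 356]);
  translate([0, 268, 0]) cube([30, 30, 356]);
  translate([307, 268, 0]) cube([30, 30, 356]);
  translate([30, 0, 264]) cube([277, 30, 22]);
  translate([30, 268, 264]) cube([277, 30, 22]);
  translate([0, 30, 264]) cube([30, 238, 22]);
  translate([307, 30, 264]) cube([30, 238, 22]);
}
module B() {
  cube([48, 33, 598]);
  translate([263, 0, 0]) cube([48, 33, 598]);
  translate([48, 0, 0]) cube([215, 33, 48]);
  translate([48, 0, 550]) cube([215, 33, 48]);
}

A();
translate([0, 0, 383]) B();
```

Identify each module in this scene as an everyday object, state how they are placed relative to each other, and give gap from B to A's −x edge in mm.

A is a stool. B is a picture frame. The picture frame is on top of the stool. The gap from the picture frame to the stool's −x edge is 0 mm.

The picture frame's min-x is at 0; the stool's min-x is 0; gap = 0 mm.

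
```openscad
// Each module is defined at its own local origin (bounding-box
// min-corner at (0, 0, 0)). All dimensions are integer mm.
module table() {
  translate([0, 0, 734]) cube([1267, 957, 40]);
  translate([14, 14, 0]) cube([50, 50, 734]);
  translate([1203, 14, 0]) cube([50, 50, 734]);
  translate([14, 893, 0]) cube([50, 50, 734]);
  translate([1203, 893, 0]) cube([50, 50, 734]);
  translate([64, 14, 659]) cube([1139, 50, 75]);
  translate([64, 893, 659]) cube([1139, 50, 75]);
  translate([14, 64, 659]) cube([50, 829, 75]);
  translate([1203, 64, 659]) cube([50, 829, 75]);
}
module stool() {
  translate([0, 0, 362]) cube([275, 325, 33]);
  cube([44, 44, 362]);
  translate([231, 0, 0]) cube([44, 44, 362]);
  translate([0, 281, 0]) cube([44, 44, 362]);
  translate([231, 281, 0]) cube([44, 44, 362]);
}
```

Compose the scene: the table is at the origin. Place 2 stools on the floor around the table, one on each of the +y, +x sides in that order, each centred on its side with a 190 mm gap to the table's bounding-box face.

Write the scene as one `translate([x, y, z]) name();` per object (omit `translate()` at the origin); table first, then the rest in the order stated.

table();
translate([496, 1147, 0]) stool();
translate([1457, 316, 0]) stool();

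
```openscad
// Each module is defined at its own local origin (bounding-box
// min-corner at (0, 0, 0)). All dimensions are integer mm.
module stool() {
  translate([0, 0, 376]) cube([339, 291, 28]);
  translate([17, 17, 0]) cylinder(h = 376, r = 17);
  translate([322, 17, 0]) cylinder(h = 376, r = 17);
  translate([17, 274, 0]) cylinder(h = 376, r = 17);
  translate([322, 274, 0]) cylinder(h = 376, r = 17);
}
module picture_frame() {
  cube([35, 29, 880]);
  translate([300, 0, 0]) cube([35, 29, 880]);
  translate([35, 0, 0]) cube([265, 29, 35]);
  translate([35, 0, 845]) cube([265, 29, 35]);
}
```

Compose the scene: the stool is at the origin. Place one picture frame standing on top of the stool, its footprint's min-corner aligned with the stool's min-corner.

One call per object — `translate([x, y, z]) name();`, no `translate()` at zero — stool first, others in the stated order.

stool();
translate([0, 0, 404]) picture_frame();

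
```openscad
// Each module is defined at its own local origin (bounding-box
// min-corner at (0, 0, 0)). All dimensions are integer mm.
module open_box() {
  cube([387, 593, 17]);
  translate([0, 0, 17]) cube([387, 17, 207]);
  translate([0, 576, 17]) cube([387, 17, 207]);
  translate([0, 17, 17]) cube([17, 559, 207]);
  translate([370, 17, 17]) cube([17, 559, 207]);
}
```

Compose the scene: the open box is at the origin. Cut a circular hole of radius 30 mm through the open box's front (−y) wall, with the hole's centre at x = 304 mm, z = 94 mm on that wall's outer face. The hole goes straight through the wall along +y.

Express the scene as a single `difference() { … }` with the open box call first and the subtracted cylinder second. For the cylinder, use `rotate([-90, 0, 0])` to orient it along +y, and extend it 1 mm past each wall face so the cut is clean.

difference() {
  open_box();
  translate([304, -1, 94]) rotate([-90, 0, 0]) cylinder(h = 19, r = 30);
}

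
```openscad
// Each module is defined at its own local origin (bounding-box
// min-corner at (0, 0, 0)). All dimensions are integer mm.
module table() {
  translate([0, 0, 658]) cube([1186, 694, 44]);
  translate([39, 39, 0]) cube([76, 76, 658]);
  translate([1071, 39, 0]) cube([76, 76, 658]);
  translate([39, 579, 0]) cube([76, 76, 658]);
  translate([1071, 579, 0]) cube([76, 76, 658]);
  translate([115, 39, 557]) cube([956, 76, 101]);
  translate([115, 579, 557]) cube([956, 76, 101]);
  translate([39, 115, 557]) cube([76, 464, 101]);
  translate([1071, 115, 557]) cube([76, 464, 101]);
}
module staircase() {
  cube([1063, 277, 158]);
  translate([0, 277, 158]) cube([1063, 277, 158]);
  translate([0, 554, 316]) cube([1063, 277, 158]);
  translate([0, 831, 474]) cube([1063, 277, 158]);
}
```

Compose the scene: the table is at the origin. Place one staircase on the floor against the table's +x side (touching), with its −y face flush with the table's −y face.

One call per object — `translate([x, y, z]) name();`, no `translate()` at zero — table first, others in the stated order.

table();
translate([1186, 0, 0]) staircase();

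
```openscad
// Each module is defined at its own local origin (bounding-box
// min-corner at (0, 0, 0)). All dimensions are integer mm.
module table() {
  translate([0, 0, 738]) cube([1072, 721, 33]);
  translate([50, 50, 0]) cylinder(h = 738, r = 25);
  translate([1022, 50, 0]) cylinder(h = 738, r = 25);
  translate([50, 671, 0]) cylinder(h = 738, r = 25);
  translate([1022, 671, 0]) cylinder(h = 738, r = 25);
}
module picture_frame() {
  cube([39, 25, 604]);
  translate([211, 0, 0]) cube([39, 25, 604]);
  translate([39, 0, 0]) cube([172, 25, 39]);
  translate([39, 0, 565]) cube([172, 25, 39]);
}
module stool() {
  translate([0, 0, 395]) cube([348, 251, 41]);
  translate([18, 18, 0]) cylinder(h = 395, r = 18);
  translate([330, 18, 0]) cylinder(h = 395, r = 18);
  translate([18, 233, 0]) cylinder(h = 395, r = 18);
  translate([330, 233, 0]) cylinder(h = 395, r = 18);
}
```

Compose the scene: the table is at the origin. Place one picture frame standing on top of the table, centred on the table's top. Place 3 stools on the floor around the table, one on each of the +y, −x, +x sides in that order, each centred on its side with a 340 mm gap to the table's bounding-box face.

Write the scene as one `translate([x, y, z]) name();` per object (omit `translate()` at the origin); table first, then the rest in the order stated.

table();
translate([411, 348, 771]) picture_frame();
translate([362, 1061, 0]) stool();
translate([-688, 235, 0]) stool();
translate([1412, 235, 0]) stool();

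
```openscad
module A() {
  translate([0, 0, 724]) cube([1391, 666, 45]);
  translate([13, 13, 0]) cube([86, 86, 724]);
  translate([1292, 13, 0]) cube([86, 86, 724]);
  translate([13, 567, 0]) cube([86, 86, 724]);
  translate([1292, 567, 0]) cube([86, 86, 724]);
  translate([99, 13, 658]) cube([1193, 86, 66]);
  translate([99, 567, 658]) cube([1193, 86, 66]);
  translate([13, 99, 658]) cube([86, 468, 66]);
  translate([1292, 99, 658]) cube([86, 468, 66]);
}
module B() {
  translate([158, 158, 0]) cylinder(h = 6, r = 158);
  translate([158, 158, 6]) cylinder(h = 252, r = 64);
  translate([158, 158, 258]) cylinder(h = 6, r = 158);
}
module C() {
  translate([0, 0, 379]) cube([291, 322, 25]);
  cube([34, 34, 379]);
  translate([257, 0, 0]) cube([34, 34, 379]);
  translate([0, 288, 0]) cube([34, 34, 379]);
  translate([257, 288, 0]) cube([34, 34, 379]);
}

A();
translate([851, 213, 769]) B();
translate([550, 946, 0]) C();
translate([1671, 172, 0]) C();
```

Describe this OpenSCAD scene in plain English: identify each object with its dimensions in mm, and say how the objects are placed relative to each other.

A is a table with a 1391×666 mm rectangular top, 45 mm thick, top surface at z = 769 mm, supported by four 86×86 mm square legs, each inset 13 mm from the nearest pair of top edges, running from the floor. Four apron rails, 86 mm thick and 66 mm tall, run between adjacent legs with their top edges flush with the underside of the top and their outer faces flush with the legs' outer faces.

B is a spool: two coaxial disc flanges of radius 158 mm and thickness 6 mm, joined by a core cylinder of radius 64 mm and height 252 mm. The lower flange rests on z = 0 and the three cylinders share a vertical axis.

C is a four-legged stool. The seat is a 291×322×25 mm slab whose top surface is at z = 404 mm; four square legs, each 34×34 mm in cross-section, run from the floor (z = 0) to the underside of the seat, each flush with a corner of the seat.

The spool is on top of the table. Two stools sit around the table at the +y, +x sides.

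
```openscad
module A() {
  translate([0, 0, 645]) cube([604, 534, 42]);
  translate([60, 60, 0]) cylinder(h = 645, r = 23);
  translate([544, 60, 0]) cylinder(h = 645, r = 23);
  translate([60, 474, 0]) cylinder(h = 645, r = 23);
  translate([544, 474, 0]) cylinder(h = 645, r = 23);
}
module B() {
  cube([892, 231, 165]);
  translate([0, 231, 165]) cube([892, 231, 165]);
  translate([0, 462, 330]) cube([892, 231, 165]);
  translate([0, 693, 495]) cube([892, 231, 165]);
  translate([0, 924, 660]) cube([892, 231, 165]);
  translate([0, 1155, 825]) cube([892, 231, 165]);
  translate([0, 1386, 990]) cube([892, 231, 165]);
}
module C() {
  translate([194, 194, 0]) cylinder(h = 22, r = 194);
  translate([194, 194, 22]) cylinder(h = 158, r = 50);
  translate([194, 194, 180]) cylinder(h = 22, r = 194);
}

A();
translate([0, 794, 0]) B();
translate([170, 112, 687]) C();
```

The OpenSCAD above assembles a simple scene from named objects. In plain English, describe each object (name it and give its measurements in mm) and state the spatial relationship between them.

A is a rectangular dining table. The top is 604×534×42 mm with its upper surface at z = 687 mm. It stands on four round legs of 46 mm diameter, each leg's bounding box inset 37 mm from the nearest pair of top edges, running from the floor to the underside of the top.

B is a run of 7 identical solid stair steps. Each tread is 892×231 mm and each step block is 165 mm high. Step 1 rests on the floor; step k is offset from step 1 by (k−1)×231 mm in y and (k−1)×165 mm in z.

C is a spool: two coaxial disc flanges of radius 194 mm and thickness 22 mm, joined by a core cylinder of radius 50 mm and height 158 mm. The lower flange rests on z = 0 and the three cylinders share a vertical axis.

The staircase is on the floor beside the table on its +y side. The spool is on top of the table.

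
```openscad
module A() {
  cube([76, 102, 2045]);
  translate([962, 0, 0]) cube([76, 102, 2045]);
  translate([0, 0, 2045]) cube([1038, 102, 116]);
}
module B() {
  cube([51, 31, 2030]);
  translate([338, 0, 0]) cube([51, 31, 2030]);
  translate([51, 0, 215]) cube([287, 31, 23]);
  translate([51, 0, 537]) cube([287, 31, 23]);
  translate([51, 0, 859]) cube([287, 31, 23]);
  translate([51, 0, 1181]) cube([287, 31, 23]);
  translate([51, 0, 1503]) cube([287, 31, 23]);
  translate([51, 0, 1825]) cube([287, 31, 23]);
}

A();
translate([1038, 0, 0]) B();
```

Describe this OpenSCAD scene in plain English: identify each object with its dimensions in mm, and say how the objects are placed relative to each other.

A is a rectangular door frame: two vertical jambs of 76×102 mm section, 2045 mm tall, with a clear opening 886 mm wide between their inner faces. A header 116 mm tall and 102 mm deep lies on top of the jambs and spans the full outside width.

B is a wooden ladder with two side rails of 51×31 mm section and 2030 mm height, set 389 mm apart overall. Between them run 6 rectangular rungs (31 mm deep, 23 mm thick), front faces flush with the rails' −y face. The bottom of the first rung is 215 mm above the floor and each subsequent rung is 322 mm higher than the one below.

The ladder is against the door frame's +x side, with their −y faces flush.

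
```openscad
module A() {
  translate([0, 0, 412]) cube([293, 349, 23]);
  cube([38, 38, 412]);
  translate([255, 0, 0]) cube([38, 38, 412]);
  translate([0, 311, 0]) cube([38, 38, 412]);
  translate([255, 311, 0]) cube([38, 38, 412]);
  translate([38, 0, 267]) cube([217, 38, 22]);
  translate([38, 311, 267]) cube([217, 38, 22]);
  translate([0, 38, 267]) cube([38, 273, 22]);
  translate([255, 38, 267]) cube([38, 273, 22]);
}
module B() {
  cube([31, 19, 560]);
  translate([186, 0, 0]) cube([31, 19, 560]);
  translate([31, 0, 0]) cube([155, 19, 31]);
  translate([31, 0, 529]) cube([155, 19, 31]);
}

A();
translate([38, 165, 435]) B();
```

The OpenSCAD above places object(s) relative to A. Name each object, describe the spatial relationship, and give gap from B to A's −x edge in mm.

The picture frame's min-x is at 38; the stool's min-x is 0; gap = 38 mm.

A is a stool. B is a picture frame. The picture frame is on top of the stool, centred. The gap from the picture frame to the stool's −x edge is 38 mm.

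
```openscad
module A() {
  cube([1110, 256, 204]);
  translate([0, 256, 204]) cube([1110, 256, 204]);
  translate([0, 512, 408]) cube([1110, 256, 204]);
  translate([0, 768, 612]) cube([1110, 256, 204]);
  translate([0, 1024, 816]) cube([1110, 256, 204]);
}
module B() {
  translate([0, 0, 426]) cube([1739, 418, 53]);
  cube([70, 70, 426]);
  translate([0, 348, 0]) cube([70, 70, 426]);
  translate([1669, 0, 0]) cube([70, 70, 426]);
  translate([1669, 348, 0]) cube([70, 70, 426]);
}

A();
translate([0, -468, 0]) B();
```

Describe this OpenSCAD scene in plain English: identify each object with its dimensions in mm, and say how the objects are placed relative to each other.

A is a run of 5 identical solid stair steps. Each tread is 1110×256 mm and each step block is 204 mm high. Step 1 rests on the floor; step k is offset from step 1 by (k−1)×256 mm in y and (k−1)×204 mm in z.

B is a long wooden bench with a 1739 mm (x) × 418 mm (y) seat, 53 mm thick, its top surface 479 mm above the floor. Four 70 mm square legs at the seat corners, flush with the edges, run from z = 0 to the seat underside.

The bench is on the floor beside the staircase on its −y side.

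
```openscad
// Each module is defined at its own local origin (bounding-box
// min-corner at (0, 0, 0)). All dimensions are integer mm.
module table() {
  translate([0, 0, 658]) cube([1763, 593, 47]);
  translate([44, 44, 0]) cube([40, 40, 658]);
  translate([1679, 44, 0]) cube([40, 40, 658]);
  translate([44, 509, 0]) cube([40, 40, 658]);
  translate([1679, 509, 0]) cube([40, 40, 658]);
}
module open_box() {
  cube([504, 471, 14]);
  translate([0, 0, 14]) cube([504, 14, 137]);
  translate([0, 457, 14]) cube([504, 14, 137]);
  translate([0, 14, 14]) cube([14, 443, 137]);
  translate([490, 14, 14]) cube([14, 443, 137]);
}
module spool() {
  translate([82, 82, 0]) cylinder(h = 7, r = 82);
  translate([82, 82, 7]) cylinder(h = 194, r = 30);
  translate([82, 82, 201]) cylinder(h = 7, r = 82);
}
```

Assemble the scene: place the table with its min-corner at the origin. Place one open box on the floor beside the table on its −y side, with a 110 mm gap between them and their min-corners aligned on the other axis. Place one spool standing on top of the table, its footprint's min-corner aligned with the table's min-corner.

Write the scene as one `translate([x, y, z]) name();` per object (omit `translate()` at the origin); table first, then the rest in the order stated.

table();
translate([0, -581, 0]) open_box();
translate([0, 0, 705]) spool();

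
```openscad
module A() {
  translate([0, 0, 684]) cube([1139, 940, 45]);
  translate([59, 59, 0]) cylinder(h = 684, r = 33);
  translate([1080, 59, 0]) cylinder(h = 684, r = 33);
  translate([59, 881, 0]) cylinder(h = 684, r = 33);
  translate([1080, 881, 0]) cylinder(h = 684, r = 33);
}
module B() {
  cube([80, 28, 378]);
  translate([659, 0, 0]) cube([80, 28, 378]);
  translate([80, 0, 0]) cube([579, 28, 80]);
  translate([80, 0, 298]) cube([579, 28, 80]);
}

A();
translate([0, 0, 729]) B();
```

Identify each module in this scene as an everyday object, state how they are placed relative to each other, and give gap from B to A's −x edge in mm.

A is a table. B is a picture frame. The picture frame is on top of the table. The gap from the picture frame to the table's −x edge is 0 mm.

The picture frame's min-x is at 0; the table's min-x is 0; gap = 0 mm.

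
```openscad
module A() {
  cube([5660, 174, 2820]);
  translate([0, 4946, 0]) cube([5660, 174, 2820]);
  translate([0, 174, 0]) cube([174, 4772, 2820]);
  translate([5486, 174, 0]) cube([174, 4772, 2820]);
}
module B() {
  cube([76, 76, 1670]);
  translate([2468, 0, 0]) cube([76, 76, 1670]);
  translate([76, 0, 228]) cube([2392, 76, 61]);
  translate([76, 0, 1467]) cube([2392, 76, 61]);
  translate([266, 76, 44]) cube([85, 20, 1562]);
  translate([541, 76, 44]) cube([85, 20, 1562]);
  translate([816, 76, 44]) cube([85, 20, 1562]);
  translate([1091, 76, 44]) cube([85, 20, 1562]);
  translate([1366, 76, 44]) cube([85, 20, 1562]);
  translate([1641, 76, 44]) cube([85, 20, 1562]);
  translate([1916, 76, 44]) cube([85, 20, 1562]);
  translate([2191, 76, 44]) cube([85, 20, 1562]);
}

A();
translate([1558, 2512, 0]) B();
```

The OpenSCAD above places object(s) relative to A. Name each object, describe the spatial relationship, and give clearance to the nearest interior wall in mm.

Clearances: x = 1384, y = 2338; minimum 1384 mm.

A is a house frame. B is a fence section. The fence section sits inside the house frame, centred. The clearance to the nearest interior wall is 1384 mm.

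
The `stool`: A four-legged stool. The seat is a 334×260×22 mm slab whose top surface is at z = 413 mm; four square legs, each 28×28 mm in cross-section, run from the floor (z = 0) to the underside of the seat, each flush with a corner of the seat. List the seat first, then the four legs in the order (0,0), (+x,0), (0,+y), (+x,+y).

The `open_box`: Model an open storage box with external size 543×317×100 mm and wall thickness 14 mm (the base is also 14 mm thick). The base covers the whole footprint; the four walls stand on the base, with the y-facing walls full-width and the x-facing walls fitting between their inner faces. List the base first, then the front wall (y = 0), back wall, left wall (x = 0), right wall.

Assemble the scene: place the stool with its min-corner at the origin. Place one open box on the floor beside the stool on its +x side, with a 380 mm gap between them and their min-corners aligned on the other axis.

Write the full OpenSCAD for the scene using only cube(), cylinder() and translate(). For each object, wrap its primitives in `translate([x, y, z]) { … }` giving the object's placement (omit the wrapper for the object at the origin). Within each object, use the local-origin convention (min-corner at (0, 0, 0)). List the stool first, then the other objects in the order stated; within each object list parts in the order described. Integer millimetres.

translate([0, 0, 391]) cube([334, 260, 22]);
cube([28, 28, 391]);
translate([306, 0, 0]) cube([28, 28, 391]);
translate([0, 232, 0]) cube([28, 28, 391]);
translate([306, 232, 0]) cube([28, 28, 391]);
translate([714, 0, 0]) {
  cube([543, 317, 14]);
  translate([0, 0, 14]) cube([543, 14, 86]);
  translate([0, 303, 14]) cube([543, 14, 86]);
  translate([0, 14, 14]) cube([14, 289, 86]);
  translate([529, 14, 14]) cube([14, 289, 86]);
}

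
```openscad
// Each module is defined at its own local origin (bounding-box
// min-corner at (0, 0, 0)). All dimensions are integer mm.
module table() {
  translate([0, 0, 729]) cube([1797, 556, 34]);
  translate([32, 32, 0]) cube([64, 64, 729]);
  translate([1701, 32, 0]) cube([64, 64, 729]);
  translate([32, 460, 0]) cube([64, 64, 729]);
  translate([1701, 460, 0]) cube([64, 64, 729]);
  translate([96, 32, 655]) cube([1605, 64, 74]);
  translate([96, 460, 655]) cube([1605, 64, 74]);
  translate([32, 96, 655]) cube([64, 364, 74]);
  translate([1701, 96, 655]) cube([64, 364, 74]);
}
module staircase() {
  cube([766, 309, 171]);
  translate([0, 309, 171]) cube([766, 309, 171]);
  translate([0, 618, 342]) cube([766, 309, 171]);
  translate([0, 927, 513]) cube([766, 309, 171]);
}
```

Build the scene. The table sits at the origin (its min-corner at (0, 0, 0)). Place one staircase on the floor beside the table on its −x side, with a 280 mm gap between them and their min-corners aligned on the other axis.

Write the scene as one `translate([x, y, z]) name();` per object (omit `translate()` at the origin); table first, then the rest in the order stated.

table();
translate([-1046, 0, 0]) staircase();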